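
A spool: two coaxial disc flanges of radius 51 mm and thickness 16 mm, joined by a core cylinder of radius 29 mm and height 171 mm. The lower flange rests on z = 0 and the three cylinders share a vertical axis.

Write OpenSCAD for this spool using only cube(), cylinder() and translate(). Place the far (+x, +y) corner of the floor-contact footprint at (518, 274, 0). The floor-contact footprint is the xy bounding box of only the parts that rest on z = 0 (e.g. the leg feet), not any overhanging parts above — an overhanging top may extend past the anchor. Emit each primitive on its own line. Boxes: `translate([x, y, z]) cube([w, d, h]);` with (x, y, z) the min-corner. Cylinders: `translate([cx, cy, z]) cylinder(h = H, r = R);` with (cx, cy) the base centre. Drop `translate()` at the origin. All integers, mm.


translate([467, 223, 0]) cylinder(h = 16, r = 51);
translate([467, 223, 16]) cylinder(h = 171, r = 29);
translate([467, 223, 187]) cylinder(h = 16, r = 51);


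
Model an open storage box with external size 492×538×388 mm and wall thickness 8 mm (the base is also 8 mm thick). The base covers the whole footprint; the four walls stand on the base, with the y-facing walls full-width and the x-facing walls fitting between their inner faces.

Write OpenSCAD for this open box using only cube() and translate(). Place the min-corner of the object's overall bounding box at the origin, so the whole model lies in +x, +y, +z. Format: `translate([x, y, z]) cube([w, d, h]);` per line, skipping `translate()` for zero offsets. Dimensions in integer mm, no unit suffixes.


cube([492, 538, 8]);
translate([0, 0, 8]) cube([492, 8, 380]);
translate([0, 530, 8]) cube([492, 8, 380]);
translate([0, 8, 8]) cube([8, 522, 380]);
translate([484, 8, 8]) cube([8, 522, 380]);


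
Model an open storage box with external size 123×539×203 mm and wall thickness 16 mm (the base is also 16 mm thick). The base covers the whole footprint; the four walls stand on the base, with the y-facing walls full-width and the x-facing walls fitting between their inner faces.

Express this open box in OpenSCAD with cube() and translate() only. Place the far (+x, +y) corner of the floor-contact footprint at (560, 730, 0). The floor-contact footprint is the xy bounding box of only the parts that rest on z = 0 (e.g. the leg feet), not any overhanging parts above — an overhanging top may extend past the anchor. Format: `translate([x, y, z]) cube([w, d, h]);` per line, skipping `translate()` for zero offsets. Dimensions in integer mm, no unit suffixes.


translate([437, 191, 0]) cube([123, 539, 16]);
translate([437, 191, 16]) cube([123, 16, 187]);
translate([437, 714, 16]) cube([123, 16, 187]);
translate([437, 207, 16]) cube([16, 507, 187]);
translate([544, 207, 16]) cube([16, 507, 187]);


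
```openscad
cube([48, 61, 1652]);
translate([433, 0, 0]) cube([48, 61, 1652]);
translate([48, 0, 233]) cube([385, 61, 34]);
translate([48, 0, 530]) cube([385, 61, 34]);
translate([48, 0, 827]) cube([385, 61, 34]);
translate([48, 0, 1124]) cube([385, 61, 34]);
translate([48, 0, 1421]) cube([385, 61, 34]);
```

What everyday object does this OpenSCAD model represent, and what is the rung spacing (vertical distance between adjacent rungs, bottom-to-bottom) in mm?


A ladder. The rung spacing is 297 mm.

Two tall 48×61 posts with 5 short bars between them — a ladder. Adjacent rungs sit at z = 233 and z = 530, so the spacing is 530 − 233 = 297 mm.


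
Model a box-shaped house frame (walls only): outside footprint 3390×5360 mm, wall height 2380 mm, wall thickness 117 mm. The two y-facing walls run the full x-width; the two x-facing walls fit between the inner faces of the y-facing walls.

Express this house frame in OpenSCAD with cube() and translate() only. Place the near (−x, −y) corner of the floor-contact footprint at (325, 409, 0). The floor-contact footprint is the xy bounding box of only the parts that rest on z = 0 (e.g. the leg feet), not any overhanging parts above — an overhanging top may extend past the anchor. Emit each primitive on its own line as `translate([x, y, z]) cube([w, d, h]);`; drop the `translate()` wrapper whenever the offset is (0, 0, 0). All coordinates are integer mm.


translate([325, 409, 0]) cube([3390, 117, 2380]);
translate([325, 5652, 0]) cube([3390, 117, 2380]);
translate([325, 526, 0]) cube([117, 5126, 2380]);
translate([3598, 526, 0]) cube([117, 5126, 2380]);


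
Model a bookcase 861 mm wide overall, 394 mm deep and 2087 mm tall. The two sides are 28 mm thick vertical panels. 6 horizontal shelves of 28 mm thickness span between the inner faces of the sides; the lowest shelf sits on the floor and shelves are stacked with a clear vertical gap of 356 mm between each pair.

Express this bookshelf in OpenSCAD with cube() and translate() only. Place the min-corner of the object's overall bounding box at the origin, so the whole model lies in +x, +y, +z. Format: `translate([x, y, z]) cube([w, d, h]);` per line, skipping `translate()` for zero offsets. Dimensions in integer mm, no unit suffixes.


cube([28, 394, 2087]);
translate([833, 0, 0]) cube([28, 394, 2087]);
translate([28, 0, 0]) cube([805, 394, 28]);
translate([28, 0, 384]) cube([805, 394, 28]);
translate([28, 0, 768]) cube([805, 394, 28]);
translate([28, 0, 1152]) cube([805, 394, 28]);
translate([28, 0, 1536]) cube([805, 394, 28]);
translate([28, 0, 1920]) cube([805, 394, 28]);


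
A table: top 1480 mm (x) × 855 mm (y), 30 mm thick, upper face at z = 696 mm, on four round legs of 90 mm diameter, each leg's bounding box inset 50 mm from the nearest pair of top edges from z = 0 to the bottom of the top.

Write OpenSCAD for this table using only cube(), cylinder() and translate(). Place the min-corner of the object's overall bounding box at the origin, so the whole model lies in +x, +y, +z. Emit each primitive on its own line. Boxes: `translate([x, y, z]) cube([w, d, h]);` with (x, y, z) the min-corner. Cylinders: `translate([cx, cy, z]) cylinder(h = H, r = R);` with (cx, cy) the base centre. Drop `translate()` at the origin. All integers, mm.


// leg_h = 696 - 30 = 666
translate([0, 0, 666]) cube([1480, 855, 30]);
translate([95, 95, 0]) cylinder(h = 666, r = 45);
translate([1385, 95, 0]) cylinder(h = 666, r = 45);
translate([95, 760, 0]) cylinder(h = 666, r = 45);
translate([1385, 760, 0]) cylinder(h = 666, r = 45);


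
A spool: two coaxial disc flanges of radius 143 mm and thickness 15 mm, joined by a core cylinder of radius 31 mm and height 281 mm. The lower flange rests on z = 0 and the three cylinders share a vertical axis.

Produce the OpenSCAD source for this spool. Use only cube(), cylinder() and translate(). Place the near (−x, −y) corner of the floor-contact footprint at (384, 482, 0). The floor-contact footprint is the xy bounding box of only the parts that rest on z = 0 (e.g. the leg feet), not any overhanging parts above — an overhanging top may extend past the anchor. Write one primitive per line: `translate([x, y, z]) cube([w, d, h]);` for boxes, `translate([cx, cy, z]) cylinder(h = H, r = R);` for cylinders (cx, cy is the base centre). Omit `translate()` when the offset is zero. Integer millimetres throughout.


translate([527, 625, 0]) cylinder(h = 15, r = 143);
translate([527, 625, 15]) cylinder(h = 281, r = 31);
translate([527, 625, 296]) cylinder(h = 15, r = 143);


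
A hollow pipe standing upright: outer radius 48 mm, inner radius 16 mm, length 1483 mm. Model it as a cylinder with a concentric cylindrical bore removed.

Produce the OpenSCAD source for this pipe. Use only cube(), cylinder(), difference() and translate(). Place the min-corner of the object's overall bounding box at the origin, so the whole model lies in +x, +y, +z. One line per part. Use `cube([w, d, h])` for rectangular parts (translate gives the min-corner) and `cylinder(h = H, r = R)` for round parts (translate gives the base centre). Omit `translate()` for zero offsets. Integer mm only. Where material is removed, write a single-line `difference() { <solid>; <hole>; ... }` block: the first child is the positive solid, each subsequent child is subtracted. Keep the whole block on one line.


difference() { translate([48, 48, 0]) cylinder(h = 1483, r = 48); translate([48, 48, 0]) cylinder(h = 1483, r = 16); }


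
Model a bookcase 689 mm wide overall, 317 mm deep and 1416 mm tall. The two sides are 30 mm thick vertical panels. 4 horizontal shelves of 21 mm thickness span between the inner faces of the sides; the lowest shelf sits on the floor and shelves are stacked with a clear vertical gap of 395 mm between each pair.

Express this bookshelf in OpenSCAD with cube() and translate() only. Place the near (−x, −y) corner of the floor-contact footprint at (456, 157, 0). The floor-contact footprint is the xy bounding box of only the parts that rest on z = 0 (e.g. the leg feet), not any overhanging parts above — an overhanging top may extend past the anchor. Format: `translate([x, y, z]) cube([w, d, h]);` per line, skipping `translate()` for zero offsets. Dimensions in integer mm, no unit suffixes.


translate([456, 157, 0]) cube([30, 317, 1416]);
translate([1115, 157, 0]) cube([30, 317, 1416]);
translate([486, 157, 0]) cube([629, 317, 21]);
translate([486, 157, 416]) cube([629, 317, 21]);
translate([486, 157, 832]) cube([629, 317, 21]);
translate([486, 157, 1248]) cube([629, 317, 21]);


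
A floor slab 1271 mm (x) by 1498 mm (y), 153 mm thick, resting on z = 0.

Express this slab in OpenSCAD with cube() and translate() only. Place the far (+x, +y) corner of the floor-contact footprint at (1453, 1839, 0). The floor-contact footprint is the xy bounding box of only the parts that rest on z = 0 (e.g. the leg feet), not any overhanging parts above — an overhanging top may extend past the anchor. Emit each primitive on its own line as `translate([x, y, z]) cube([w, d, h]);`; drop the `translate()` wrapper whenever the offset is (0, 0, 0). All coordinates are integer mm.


translate([182, 341, 0]) cube([1271, 1498, 153]);


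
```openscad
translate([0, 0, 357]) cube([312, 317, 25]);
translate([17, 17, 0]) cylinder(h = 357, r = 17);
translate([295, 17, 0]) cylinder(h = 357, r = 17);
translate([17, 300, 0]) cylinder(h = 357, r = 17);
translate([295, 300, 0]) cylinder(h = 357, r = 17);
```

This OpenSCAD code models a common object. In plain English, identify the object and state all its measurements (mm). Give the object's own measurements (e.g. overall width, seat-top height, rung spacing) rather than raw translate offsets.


A four-legged stool. The seat is a 312×317×25 mm slab whose top surface is at z = 382 mm; four round legs, each 34 mm in diameter, run from the floor (z = 0) to the underside of the seat, each leg's axis is inset half a diameter from the nearest pair of seat edges (so the leg's bounding box is flush with the corner).


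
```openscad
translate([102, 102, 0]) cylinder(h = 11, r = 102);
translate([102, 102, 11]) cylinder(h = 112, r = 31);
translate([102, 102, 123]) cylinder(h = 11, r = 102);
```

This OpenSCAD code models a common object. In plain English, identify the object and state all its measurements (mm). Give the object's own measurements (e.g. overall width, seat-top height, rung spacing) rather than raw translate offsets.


A spool: two coaxial disc flanges of radius 102 mm and thickness 11 mm, joined by a core cylinder of radius 31 mm and height 112 mm. The lower flange rests on z = 0 and the three cylinders share a vertical axis.


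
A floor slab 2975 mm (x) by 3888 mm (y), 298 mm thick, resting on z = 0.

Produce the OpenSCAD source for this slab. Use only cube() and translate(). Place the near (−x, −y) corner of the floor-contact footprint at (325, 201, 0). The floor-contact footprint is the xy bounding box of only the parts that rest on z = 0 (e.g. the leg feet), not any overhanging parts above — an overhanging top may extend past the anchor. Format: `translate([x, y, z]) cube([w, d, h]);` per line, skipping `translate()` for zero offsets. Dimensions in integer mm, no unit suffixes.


translate([325, 201, 0]) cube([2975, 3888, 298]);


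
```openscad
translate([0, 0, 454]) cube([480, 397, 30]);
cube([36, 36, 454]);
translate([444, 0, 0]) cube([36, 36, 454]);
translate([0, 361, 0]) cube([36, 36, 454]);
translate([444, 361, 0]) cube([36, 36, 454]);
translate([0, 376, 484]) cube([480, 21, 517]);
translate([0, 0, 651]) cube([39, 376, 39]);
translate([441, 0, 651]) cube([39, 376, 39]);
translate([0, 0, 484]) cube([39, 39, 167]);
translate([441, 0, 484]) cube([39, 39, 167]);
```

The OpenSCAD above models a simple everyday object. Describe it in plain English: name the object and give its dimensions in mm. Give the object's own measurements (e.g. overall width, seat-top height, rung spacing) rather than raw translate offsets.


A chair. The seat is a 480×397×30 mm slab with its top at z = 484 mm, on four 36×36 mm corner legs (flush with the seat edges, standing on z = 0). A flat backrest 21 mm thick, 517 mm tall, spans the full seat width and rises from the seat top along its +y edge, rear face flush with the rear of the seat. Two armrests of 39×39 mm section run along each side from the seat's front edge to the front of the backrest, top faces 206 mm above the seat top and outer faces flush with the seat's x-edges; a 39×39 mm post under the front of each armrest stands on the seat at the front corner.


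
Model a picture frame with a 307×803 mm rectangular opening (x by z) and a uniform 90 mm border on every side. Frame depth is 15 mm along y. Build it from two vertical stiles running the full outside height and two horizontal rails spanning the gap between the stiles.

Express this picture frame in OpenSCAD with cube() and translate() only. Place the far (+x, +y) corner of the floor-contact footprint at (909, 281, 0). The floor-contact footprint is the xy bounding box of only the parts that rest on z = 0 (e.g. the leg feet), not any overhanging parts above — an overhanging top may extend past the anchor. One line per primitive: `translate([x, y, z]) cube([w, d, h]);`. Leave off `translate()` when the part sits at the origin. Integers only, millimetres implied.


translate([422, 266, 0]) cube([90, 15, 983]);
translate([819, 266, 0]) cube([90, 15, 983]);
translate([512, 266, 0]) cube([307, 15, 90]);
translate([512, 266, 893]) cube([307, 15, 90]);


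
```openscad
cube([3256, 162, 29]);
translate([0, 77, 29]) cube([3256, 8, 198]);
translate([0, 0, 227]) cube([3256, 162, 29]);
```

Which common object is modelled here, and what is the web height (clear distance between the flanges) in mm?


An I-beam. The web height is 198 mm.

Two wide flanges with a thin centred web — an I-beam. Overall 256 mm minus two 29 mm flanges gives a web of 256 − 2·29 = 198 mm.


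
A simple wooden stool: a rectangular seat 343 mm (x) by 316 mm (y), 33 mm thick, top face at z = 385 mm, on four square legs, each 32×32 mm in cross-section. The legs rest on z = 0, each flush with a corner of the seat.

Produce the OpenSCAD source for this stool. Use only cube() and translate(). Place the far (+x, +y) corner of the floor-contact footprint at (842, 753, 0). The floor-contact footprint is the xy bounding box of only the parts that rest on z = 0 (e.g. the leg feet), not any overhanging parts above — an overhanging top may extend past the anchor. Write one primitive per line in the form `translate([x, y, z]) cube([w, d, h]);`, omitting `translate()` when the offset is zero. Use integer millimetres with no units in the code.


translate([499, 437, 352]) cube([343, 316, 33]);
translate([499, 437, 0]) cube([32, 32, 352]);
translate([810, 437, 0]) cube([32, 32, 352]);
translate([499, 721, 0]) cube([32, 32, 352]);
translate([810, 721, 0]) cube([32, 32, 352]);


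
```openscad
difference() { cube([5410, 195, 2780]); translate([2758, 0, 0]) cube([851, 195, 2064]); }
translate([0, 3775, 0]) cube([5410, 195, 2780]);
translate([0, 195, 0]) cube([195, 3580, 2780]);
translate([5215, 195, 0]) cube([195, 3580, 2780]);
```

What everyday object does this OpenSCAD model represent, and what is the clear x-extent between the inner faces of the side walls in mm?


A single room. The interior width is 5020 mm.

Four walls enclosing a rectangle with a door in the front wall — a room. Outside width 5410 minus two 195 mm walls gives 5020 mm.


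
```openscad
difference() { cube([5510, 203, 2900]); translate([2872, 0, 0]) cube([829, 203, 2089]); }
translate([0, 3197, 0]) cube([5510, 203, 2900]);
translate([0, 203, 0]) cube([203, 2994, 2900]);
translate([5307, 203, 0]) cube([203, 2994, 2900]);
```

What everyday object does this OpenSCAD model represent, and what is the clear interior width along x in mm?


A single room. The interior width is 5104 mm.

Four walls enclosing a rectangle with a door in the front wall — a room. Outside width 5510 minus two 203 mm walls gives 5104 mm.


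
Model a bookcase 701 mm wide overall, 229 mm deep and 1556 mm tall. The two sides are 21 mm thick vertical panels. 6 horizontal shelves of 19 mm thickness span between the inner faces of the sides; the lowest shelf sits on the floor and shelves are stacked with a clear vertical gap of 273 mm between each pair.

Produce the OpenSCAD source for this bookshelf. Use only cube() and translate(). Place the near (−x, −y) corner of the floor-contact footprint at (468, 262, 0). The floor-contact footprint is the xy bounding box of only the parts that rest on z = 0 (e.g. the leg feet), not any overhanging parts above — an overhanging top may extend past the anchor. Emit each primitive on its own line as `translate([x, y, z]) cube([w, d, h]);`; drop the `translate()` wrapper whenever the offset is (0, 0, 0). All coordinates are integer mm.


translate([468, 262, 0]) cube([21, 229, 1556]);
translate([1148, 262, 0]) cube([21, 229, 1556]);
translate([489, 262, 0]) cube([659, 229, 19]);
translate([489, 262, 292]) cube([659, 229, 19]);
translate([489, 262, 584]) cube([659, 229, 19]);
translate([489, 262, 876]) cube([659, 229, 19]);
translate([489, 262, 1168]) cube([659, 229, 19]);
translate([489, 262, 1460]) cube([659, 229, 19]);


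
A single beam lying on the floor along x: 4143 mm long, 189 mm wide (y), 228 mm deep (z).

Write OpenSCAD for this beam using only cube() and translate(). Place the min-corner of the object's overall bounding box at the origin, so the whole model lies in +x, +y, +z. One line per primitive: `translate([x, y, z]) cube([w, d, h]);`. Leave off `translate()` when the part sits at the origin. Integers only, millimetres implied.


cube([4143, 189, 228]);


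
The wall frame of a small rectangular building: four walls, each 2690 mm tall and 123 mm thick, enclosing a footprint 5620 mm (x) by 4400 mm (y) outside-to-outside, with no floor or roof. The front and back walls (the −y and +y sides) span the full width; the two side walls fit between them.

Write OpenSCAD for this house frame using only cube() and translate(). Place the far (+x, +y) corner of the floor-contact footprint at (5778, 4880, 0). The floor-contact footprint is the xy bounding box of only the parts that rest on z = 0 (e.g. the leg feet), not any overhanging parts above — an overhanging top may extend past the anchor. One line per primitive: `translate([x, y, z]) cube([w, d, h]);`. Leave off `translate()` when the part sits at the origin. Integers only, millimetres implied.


translate([158, 480, 0]) cube([5620, 123, 2690]);
translate([158, 4757, 0]) cube([5620, 123, 2690]);
translate([158, 603, 0]) cube([123, 4154, 2690]);
translate([5655, 603, 0]) cube([123, 4154, 2690]);


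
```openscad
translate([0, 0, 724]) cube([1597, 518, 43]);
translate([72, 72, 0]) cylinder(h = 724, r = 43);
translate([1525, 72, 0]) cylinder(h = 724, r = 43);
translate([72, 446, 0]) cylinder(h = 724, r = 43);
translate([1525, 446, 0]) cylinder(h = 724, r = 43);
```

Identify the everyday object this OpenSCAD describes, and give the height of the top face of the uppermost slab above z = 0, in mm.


A table. The table height is 767 mm.

A 1597×518×43 slab sits at z = 724 on four Ø86 mm round legs — a table. The top surface is at 724 + 43 = 767 mm.


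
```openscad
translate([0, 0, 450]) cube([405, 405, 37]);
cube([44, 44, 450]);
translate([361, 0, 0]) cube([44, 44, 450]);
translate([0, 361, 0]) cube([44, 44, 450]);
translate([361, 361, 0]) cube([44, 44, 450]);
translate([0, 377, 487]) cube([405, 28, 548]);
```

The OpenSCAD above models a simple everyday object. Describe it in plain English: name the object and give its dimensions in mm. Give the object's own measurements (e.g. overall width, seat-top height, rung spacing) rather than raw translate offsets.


A chair. The seat is a 405×405×37 mm slab with its top at z = 487 mm, on four 44×44 mm corner legs (flush with the seat edges, standing on z = 0). A flat backrest 28 mm thick, 548 mm tall, spans the full seat width and rises from the seat top along its +y edge, rear face flush with the rear of the seat.


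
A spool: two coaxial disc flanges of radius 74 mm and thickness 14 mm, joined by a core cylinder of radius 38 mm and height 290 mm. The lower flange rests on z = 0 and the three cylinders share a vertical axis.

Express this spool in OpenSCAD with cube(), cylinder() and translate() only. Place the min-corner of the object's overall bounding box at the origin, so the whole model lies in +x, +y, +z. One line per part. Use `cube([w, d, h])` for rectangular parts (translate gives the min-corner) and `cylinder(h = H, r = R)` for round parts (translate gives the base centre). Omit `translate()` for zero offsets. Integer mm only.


translate([74, 74, 0]) cylinder(h = 14, r = 74);
translate([74, 74, 14]) cylinder(h = 290, r = 38);
translate([74, 74, 304]) cylinder(h = 14, r = 74);


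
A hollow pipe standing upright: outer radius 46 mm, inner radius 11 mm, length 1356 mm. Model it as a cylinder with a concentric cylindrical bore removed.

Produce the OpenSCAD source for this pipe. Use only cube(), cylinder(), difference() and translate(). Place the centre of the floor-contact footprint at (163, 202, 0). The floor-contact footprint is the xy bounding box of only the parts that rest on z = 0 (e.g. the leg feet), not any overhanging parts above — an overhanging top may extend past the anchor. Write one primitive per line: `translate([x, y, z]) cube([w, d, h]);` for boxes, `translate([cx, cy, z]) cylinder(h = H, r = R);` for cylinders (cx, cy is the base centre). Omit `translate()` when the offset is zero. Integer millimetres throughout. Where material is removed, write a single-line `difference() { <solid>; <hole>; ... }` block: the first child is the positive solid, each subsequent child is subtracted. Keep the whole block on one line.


difference() { translate([163, 202, 0]) cylinder(h = 1356, r = 46); translate([163, 202, 0]) cylinder(h = 1356, r = 11); }


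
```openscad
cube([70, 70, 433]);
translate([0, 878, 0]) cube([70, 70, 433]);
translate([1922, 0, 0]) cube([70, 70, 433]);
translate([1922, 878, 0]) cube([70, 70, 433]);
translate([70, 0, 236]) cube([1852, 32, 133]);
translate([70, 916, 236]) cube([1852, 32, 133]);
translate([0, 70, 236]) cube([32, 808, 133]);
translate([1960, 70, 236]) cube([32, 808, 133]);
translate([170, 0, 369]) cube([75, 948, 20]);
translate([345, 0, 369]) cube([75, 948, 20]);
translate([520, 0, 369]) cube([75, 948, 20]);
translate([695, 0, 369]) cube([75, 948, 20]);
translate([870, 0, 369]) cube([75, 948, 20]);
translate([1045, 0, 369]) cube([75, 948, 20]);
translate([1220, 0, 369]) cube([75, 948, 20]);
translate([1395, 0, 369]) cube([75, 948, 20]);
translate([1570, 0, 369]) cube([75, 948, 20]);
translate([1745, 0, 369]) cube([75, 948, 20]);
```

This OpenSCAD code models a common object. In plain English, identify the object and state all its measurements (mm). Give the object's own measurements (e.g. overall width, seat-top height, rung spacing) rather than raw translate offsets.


A bed frame 1992 mm long (x) by 948 mm wide (y). Four 70×70 mm corner posts, 433 mm tall, at the corners of the footprint. Four rails of 32 mm thickness and 133 mm height run between adjacent posts with their undersides at z = 236 mm, their outer faces flush with the outside of the frame (the two x-running rails run between the posts' inner faces; the two y-running rails run between the posts' inner faces). 10 slats, each 75 mm wide (x) and 20 mm thick, lie across the top of the two x-running rails, running the full 948 mm width of the frame in y; along x they sit between the end posts with a 100 mm gap after the −x posts and between neighbouring slats, leaving 102 mm before the +x posts.


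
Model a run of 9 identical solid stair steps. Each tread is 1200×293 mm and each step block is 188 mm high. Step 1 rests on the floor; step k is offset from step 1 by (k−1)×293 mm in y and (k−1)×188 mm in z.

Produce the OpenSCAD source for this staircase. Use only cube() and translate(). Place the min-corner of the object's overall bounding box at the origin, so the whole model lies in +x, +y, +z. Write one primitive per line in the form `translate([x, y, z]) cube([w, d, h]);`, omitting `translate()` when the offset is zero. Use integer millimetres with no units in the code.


cube([1200, 293, 188]);
translate([0, 293, 188]) cube([1200, 293, 188]);
translate([0, 586, 376]) cube([1200, 293, 188]);
translate([0, 879, 564]) cube([1200, 293, 188]);
translate([0, 1172, 752]) cube([1200, 293, 188]);
translate([0, 1465, 940]) cube([1200, 293, 188]);
translate([0, 1758, 1128]) cube([1200, 293, 188]);
translate([0, 2051, 1316]) cube([1200, 293, 188]);
translate([0, 2344, 1504]) cube([1200, 293, 188]);


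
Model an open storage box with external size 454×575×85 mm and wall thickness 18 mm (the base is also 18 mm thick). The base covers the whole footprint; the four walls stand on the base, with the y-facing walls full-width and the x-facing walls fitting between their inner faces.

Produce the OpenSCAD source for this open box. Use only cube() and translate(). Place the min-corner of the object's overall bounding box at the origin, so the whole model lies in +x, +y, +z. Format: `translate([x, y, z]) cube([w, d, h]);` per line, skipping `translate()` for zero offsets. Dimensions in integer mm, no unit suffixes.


cube([454, 575, 18]);
translate([0, 0, 18]) cube([454, 18, 67]);
translate([0, 557, 18]) cube([454, 18, 67]);
translate([0, 18, 18]) cube([18, 539, 67]);
translate([436, 18, 18]) cube([18, 539, 67]);


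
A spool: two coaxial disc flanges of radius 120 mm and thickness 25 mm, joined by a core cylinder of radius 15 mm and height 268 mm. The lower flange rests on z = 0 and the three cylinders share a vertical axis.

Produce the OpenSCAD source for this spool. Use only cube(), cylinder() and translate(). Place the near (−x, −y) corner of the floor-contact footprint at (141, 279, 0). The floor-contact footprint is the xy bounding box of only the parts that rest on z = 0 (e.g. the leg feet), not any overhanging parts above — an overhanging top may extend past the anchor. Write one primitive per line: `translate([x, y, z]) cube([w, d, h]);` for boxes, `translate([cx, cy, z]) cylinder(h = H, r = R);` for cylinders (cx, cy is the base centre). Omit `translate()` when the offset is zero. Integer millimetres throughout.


translate([261, 399, 0]) cylinder(h = 25, r = 120);
translate([261, 399, 25]) cylinder(h = 268, r = 15);
translate([261, 399, 293]) cylinder(h = 25, r = 120);


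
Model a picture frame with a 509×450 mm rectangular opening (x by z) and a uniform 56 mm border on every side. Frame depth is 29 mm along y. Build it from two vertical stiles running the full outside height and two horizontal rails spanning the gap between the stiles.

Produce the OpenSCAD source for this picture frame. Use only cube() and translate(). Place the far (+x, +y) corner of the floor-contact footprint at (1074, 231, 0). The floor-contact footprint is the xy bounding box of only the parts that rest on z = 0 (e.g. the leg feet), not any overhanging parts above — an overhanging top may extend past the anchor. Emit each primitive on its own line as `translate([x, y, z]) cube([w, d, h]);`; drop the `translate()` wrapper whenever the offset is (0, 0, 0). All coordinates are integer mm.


translate([453, 202, 0]) cube([56, 29, 562]);
translate([1018, 202, 0]) cube([56, 29, 562]);
translate([509, 202, 0]) cube([509, 29, 56]);
translate([509, 202, 506]) cube([509, 29, 56]);


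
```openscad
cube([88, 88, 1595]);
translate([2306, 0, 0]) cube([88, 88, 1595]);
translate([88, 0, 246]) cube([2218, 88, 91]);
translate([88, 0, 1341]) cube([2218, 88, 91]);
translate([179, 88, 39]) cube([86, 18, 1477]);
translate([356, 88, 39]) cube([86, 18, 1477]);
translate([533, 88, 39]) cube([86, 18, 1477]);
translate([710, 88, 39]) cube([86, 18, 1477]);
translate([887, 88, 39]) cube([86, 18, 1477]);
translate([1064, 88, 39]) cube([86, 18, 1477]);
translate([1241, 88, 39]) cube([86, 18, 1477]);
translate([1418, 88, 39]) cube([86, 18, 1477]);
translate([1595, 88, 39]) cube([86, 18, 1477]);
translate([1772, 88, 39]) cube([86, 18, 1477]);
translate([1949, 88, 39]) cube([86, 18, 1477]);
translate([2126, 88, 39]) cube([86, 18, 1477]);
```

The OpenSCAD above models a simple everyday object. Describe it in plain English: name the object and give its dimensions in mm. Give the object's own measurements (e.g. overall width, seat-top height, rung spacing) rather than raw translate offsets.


A fence section. Two 88×88 mm posts, 1595 mm tall, stand on the floor with a clear span of 2218 mm between their inner faces. Two horizontal rails of 88×91 mm section span the gap between the posts with their undersides at z = 246 mm and z = 1341 mm, flush with the posts' −y face. 12 pickets, each 86 mm wide, 18 mm thick and 1477 mm tall, are fixed to the +y face of the rails with their bottoms at z = 39 mm, spaced across the span with a 91 mm gap after the −x post and between neighbouring pickets, with 94 mm left before the +x post.


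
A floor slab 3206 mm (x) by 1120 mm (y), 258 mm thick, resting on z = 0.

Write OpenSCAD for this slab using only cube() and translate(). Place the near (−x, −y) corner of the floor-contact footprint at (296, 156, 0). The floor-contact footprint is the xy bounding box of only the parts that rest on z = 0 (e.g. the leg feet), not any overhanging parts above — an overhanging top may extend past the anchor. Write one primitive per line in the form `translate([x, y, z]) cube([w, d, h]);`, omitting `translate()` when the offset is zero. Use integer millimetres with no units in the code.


translate([296, 156, 0]) cube([3206, 1120, 258]);


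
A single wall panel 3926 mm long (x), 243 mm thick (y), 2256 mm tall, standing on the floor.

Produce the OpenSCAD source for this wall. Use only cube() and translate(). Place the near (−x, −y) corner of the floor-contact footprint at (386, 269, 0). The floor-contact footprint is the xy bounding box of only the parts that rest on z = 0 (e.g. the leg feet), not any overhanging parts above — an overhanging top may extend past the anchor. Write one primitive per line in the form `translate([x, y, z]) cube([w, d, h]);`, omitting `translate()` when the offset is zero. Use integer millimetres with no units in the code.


translate([386, 269, 0]) cube([3926, 243, 2256]);


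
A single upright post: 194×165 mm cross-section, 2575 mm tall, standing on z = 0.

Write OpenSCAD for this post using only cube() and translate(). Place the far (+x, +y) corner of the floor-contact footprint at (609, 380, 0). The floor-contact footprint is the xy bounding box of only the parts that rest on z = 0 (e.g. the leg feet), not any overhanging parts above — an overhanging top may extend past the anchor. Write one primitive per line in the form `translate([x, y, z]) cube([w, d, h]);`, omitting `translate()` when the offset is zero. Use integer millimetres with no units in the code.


translate([415, 215, 0]) cube([194, 165, 2575]);


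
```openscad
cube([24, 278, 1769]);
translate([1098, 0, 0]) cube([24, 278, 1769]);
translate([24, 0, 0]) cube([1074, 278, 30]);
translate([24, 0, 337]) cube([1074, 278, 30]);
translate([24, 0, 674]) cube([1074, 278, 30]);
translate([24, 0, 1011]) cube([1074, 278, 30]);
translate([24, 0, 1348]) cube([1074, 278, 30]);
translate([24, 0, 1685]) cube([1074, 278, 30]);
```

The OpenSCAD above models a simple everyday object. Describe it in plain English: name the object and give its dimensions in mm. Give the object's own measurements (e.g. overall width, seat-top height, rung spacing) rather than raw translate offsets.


An open bookshelf. Two side panels, each 24 mm thick, 278 mm deep and 1769 mm tall, stand 1122 mm apart (outside-to-outside). Between them sit 6 shelves, each 30 mm thick and 278 mm deep, spanning the full gap between the sides. The bottom shelf rests on the floor (its underside at z = 0) and the clear gap between one shelf's top and the next shelf's underside is 307 mm.


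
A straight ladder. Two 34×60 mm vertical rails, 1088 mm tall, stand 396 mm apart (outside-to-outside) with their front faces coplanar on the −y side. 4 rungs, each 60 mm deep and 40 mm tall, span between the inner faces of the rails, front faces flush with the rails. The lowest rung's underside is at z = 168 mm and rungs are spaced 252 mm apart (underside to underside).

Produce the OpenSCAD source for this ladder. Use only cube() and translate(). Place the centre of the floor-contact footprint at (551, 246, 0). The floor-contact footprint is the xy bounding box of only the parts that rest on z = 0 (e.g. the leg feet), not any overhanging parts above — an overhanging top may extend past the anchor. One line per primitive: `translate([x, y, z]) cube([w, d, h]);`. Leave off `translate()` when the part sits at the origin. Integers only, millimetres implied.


// rung span = 396 - 2*34 = 328
// rung[k] z = 168 + k*252
translate([353, 216, 0]) cube([34, 60, 1088]);
translate([715, 216, 0]) cube([34, 60, 1088]);
translate([387, 216, 168]) cube([328, 60, 40]);
translate([387, 216, 420]) cube([328, 60, 40]);
translate([387, 216, 672]) cube([328, 60, 40]);
translate([387, 216, 924]) cube([328, 60, 40]);


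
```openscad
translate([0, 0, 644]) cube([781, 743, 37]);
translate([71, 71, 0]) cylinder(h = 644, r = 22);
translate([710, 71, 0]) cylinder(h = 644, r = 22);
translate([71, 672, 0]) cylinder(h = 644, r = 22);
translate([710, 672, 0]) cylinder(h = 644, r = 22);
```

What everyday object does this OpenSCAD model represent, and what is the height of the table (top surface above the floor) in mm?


A table. The table height is 681 mm.

A 781×743×37 slab sits at z = 644 on four Ø44 mm round legs — a table. The top surface is at 644 + 37 = 681 mm.


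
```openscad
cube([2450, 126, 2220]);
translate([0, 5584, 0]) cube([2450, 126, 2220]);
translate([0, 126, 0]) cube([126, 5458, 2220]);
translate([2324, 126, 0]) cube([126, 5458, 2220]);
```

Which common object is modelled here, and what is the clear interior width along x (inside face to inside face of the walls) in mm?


A house (or room) frame. The interior width is 2198 mm.

Four 2220 mm walls enclosing a rectangle with no floor or roof — a room or house frame. Outside width is 2450 mm and wall thickness is 126 mm, so the interior width is 2450 − 2 × 126 = 2198 mm.


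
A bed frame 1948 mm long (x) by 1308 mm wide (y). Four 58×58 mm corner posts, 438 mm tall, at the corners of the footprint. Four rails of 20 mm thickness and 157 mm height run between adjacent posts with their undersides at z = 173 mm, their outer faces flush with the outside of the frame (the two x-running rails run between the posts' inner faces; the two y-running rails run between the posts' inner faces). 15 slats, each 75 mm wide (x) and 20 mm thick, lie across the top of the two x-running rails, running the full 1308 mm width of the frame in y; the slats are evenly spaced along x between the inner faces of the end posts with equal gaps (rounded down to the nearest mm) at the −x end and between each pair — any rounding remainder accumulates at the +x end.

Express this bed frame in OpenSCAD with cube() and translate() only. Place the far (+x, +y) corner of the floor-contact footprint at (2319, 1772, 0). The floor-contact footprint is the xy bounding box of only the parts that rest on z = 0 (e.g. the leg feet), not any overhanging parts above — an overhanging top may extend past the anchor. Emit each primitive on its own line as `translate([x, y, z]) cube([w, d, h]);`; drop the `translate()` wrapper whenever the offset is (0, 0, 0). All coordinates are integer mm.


translate([371, 464, 0]) cube([58, 58, 438]);
translate([371, 1714, 0]) cube([58, 58, 438]);
translate([2261, 464, 0]) cube([58, 58, 438]);
translate([2261, 1714, 0]) cube([58, 58, 438]);
translate([429, 464, 173]) cube([1832, 20, 157]);
translate([429, 1752, 173]) cube([1832, 20, 157]);
translate([371, 522, 173]) cube([20, 1192, 157]);
translate([2299, 522, 173]) cube([20, 1192, 157]);
translate([473, 464, 330]) cube([75, 1308, 20]);
translate([592, 464, 330]) cube([75, 1308, 20]);
translate([711, 464, 330]) cube([75, 1308, 20]);
translate([830, 464, 330]) cube([75, 1308, 20]);
translate([949, 464, 330]) cube([75, 1308, 20]);
translate([1068, 464, 330]) cube([75, 1308, 20]);
translate([1187, 464, 330]) cube([75, 1308, 20]);
translate([1306, 464, 330]) cube([75, 1308, 20]);
translate([1425, 464, 330]) cube([75, 1308, 20]);
translate([1544, 464, 330]) cube([75, 1308, 20]);
translate([1663, 464, 330]) cube([75, 1308, 20]);
translate([1782, 464, 330]) cube([75, 1308, 20]);
translate([1901, 464, 330]) cube([75, 1308, 20]);
translate([2020, 464, 330]) cube([75, 1308, 20]);
translate([2139, 464, 330]) cube([75, 1308, 20]);


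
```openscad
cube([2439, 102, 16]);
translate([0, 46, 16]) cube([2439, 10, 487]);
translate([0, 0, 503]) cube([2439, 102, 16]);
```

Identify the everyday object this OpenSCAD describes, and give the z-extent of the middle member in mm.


An I-beam. The web height is 487 mm.

Two wide flanges with a thin centred web — an I-beam. Overall 519 mm minus two 16 mm flanges gives a web of 519 − 2·16 = 487 mm.


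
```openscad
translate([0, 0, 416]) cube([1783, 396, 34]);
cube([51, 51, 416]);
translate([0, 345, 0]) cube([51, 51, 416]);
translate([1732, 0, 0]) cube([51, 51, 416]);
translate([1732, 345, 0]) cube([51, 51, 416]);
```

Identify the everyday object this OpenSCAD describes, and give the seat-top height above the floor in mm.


A bench. The seat-top height is 450 mm.

A long slab on four corner posts — a bench. The slab sits at z = 416 with thickness 34, so the top is 416 + 34 = 450 mm.


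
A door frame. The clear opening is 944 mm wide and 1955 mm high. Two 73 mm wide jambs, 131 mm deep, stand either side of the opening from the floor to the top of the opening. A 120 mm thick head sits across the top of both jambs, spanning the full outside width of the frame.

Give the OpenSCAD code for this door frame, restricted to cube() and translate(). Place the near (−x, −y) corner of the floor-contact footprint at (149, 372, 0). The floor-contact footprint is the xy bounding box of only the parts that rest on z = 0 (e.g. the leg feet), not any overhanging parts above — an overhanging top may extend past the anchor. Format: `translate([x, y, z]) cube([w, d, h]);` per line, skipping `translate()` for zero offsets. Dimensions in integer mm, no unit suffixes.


translate([149, 372, 0]) cube([73, 131, 1955]);
translate([1166, 372, 0]) cube([73, 131, 1955]);
translate([149, 372, 1955]) cube([1090, 131, 120]);


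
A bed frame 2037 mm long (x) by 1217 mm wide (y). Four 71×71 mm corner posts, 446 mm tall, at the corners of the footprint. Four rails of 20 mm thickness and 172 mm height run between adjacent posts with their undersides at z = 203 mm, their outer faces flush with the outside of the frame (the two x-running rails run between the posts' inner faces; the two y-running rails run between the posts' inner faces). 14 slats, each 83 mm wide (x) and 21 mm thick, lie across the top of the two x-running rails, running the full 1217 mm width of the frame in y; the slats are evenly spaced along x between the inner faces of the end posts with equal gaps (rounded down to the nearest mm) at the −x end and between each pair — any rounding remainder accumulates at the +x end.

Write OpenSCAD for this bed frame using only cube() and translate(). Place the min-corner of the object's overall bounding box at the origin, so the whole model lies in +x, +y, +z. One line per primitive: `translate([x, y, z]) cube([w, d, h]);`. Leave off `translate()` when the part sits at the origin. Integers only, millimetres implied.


// slat z = rail_z + rail_h = 203 + 172 = 375
// slat gap = ⌊(1895 − 14·83) / 15⌋ = 48
cube([71, 71, 446]);
translate([0, 1146, 0]) cube([71, 71, 446]);
translate([1966, 0, 0]) cube([71, 71, 446]);
translate([1966, 1146, 0]) cube([71, 71, 446]);
translate([71, 0, 203]) cube([1895, 20, 172]);
translate([71, 1197, 203]) cube([1895, 20, 172]);
translate([0, 71, 203]) cube([20, 1075, 172]);
translate([2017, 71, 203]) cube([20, 1075, 172]);
translate([119, 0, 375]) cube([83, 1217, 21]);
translate([250, 0, 375]) cube([83, 1217, 21]);
translate([381, 0, 375]) cube([83, 1217, 21]);
translate([512, 0, 375]) cube([83, 1217, 21]);
translate([643, 0, 375]) cube([83, 1217, 21]);
translate([774, 0, 375]) cube([83, 1217, 21]);
translate([905, 0, 375]) cube([83, 1217, 21]);
translate([1036, 0, 375]) cube([83, 1217, 21]);
translate([1167, 0, 375]) cube([83, 1217, 21]);
translate([1298, 0, 375]) cube([83, 1217, 21]);
translate([1429, 0, 375]) cube([83, 1217, 21]);
translate([1560, 0, 375]) cube([83, 1217, 21]);
translate([1691, 0, 375]) cube([83, 1217, 21]);
translate([1822, 0, 375]) cube([83, 1217, 21]);
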